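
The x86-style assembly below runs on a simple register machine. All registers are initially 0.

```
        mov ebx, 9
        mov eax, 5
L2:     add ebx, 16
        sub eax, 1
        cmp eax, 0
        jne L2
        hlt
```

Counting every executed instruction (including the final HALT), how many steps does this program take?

after mov ebx, 9: ebx=9
after mov eax, 5: eax=5
after add ebx, 16: ebx=9+16=25
after sub eax, 1: eax=5-1=4
cmp eax, 0  (cmp 4,0)
jne L2: taken
after add ebx, 16: ebx=25+16=41
after sub eax, 1: eax=4-1=3
cmp eax, 0  (cmp 3,0)
jne L2: taken
after add ebx, 16: ebx=41+16=57
after sub eax, 1: eax=3-1=2
cmp eax, 0  (cmp 2,0)
jne L2: taken
after add ebx, 16: ebx=57+16=73
after sub eax, 1: eax=2-1=1
cmp eax, 0  (cmp 1,0)
jne L2: taken
after add ebx, 16: ebx=73+16=89
after sub eax, 1: eax=1-1=0
cmp eax, 0  (cmp 0,0)
jne L2: not taken
halt.
Total executed instructions: 23.

23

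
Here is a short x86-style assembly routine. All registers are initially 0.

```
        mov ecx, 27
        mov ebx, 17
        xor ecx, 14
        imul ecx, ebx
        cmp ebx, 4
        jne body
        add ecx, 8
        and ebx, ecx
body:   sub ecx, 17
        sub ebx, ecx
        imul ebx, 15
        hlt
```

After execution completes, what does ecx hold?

mov ecx, 27 → ecx=27
mov ebx, 17 → ebx=17
xor ecx, 14 → ecx=27^14=21
imul ecx, ebx → ecx=21*17=357
cmp ebx, 4  (cmp 17,4)
jne body: taken
sub ecx, 17 → ecx=357-17=340
sub ebx, ecx → ebx=17-340=-323
imul ebx, 15 → ebx=(-323)*15=-4845
halt.

340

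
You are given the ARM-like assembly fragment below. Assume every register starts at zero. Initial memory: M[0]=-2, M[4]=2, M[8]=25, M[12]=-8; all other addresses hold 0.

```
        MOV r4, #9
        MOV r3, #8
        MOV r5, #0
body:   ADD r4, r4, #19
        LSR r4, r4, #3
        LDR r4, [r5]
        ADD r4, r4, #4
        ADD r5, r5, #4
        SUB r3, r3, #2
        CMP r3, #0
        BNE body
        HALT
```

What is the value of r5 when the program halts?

16

after MOV r4, #9: r4=9
after MOV r3, #8: r3=8
after MOV r5, #0: r5=0
after ADD r4, r4, #19: r4=9+19=28
after LSR r4, r4, #3: r4=28>>3=3
after LDR r4, [r5]: r4=M[0]=-2
after ADD r4, r4, #4: r4=(-2)+4=2
after ADD r5, r5, #4: r5=0+4=4
after SUB r3, r3, #2: r3=8-2=6
CMP r3, #0  (cmp 6,0)
BNE body: taken
after ADD r4, r4, #19: r4=2+19=21
after LSR r4, r4, #3: r4=21>>3=2
after LDR r4, [r5]: r4=M[4]=2
after ADD r4, r4, #4: r4=2+4=6
after ADD r5, r5, #4: r5=4+4=8
after SUB r3, r3, #2: r3=6-2=4
CMP r3, #0  (cmp 4,0)
BNE body: taken
after ADD r4, r4, #19: r4=6+19=25
after LSR r4, r4, #3: r4=25>>3=3
after LDR r4, [r5]: r4=M[8]=25
after ADD r4, r4, #4: r4=25+4=29
after ADD r5, r5, #4: r5=8+4=12
after SUB r3, r3, #2: r3=4-2=2
CMP r3, #0  (cmp 2,0)
BNE body: taken
after ADD r4, r4, #19: r4=29+19=48
after LSR r4, r4, #3: r4=48>>3=6
after LDR r4, [r5]: r4=M[12]=-8
after ADD r4, r4, #4: r4=(-8)+4=-4
after ADD r5, r5, #4: r5=12+4=16
after SUB r3, r3, #2: r3=2-2=0
CMP r3, #0  (cmp 0,0)
BNE body: not taken
halt.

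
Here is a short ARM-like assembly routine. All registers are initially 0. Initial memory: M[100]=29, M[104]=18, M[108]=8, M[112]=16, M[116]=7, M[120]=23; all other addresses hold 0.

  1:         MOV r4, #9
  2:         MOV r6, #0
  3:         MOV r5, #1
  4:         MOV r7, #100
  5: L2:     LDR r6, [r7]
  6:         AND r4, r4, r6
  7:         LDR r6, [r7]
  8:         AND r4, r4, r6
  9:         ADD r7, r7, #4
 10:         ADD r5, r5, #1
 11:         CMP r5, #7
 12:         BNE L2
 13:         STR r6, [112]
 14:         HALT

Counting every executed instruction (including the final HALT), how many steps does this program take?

54

r4=9
r6=0
r5=1
r7=100
r6=M[100]=29
r4=9&29=9
r6=M[100]=29
r4=9&29=9
r7=100+4=104
r5=1+1=2
CMP r5, #7  (cmp 2,7)
BNE L2: taken
r6=M[104]=18
r4=9&18=0
r6=M[104]=18
r4=0&18=0
r7=104+4=108
r5=2+1=3
CMP r5, #7  (cmp 3,7)
BNE L2: taken
r6=M[108]=8
r4=0&8=0
r6=M[108]=8
r4=0&8=0
r7=108+4=112
r5=3+1=4
CMP r5, #7  (cmp 4,7)
BNE L2: taken
r6=M[112]=16
r4=0&16=0
r6=M[112]=16
r4=0&16=0
r7=112+4=116
r5=4+1=5
CMP r5, #7  (cmp 5,7)
BNE L2: taken
r6=M[116]=7
r4=0&7=0
r6=M[116]=7
r4=0&7=0
r7=116+4=120
r5=5+1=6
CMP r5, #7  (cmp 6,7)
BNE L2: taken
r6=M[120]=23
r4=0&23=0
r6=M[120]=23
r4=0&23=0
r7=120+4=124
r5=6+1=7
CMP r5, #7  (cmp 7,7)
BNE L2: not taken
STR r6, [112] → M[112]=23
halt.
Total executed instructions: 54.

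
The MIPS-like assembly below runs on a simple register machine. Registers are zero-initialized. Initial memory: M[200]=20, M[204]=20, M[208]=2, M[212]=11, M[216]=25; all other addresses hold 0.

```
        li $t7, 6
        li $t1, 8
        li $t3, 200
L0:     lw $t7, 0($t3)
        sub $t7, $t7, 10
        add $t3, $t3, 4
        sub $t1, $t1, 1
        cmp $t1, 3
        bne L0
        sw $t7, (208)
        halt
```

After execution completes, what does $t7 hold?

after li $t7, 6: $t7=6
after li $t1, 8: $t1=8
after li $t3, 200: $t3=200
after lw $t7, 0($t3): $t7=M[200]=20
after sub $t7, $t7, 10: $t7=20-10=10
after add $t3, $t3, 4: $t3=200+4=204
after sub $t1, $t1, 1: $t1=8-1=7
cmp $t1, 3  (cmp 7,3)
bne L0: taken
after lw $t7, 0($t3): $t7=M[204]=20
after sub $t7, $t7, 10: $t7=20-10=10
after add $t3, $t3, 4: $t3=204+4=208
after sub $t1, $t1, 1: $t1=7-1=6
cmp $t1, 3  (cmp 6,3)
bne L0: taken
after lw $t7, 0($t3): $t7=M[208]=2
after sub $t7, $t7, 10: $t7=2-10=-8
after add $t3, $t3, 4: $t3=208+4=212
after sub $t1, $t1, 1: $t1=6-1=5
cmp $t1, 3  (cmp 5,3)
bne L0: taken
after lw $t7, 0($t3): $t7=M[212]=11
after sub $t7, $t7, 10: $t7=11-10=1
after add $t3, $t3, 4: $t3=212+4=216
after sub $t1, $t1, 1: $t1=5-1=4
cmp $t1, 3  (cmp 4,3)
bne L0: taken
after lw $t7, 0($t3): $t7=M[216]=25
after sub $t7, $t7, 10: $t7=25-10=15
after add $t3, $t3, 4: $t3=216+4=220
after sub $t1, $t1, 1: $t1=4-1=3
cmp $t1, 3  (cmp 3,3)
bne L0: not taken
sw $t7, (208) → M[208]=15
halt.

15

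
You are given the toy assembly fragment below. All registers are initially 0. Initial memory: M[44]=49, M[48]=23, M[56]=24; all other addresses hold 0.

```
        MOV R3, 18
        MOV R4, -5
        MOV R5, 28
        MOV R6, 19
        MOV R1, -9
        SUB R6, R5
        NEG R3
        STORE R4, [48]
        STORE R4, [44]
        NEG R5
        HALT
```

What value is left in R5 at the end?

MOV R3, 18 → R3=18
MOV R4, -5 → R4=-5
MOV R5, 28 → R5=28
MOV R6, 19 → R6=19
MOV R1, -9 → R1=-9
SUB R6, R5 → R6=19-28=-9
NEG R3 → R3=-(18)=-18
STORE R4, [48] → M[48]=-5
STORE R4, [44] → M[44]=-5
NEG R5 → R5=-(28)=-28
halt.

-28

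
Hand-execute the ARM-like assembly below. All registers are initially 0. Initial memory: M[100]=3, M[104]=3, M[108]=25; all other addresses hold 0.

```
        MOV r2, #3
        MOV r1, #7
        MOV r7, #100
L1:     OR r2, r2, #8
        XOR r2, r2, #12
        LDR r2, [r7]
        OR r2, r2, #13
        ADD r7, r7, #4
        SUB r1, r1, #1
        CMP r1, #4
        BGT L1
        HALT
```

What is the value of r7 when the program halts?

112

MOV r2, #3 → r2=3
MOV r1, #7 → r1=7
MOV r7, #100 → r7=100
OR r2, r2, #8 → r2=3|8=11
XOR r2, r2, #12 → r2=11^12=7
LDR r2, [r7] → r2=M[100]=3
OR r2, r2, #13 → r2=3|13=15
ADD r7, r7, #4 → r7=100+4=104
SUB r1, r1, #1 → r1=7-1=6
CMP r1, #4  (cmp 6,4)
BGT L1: taken
OR r2, r2, #8 → r2=15|8=15
XOR r2, r2, #12 → r2=15^12=3
LDR r2, [r7] → r2=M[104]=3
OR r2, r2, #13 → r2=3|13=15
ADD r7, r7, #4 → r7=104+4=108
SUB r1, r1, #1 → r1=6-1=5
CMP r1, #4  (cmp 5,4)
BGT L1: taken
OR r2, r2, #8 → r2=15|8=15
XOR r2, r2, #12 → r2=15^12=3
LDR r2, [r7] → r2=M[108]=25
OR r2, r2, #13 → r2=25|13=29
ADD r7, r7, #4 → r7=108+4=112
SUB r1, r1, #1 → r1=5-1=4
CMP r1, #4  (cmp 4,4)
BGT L1: not taken
halt.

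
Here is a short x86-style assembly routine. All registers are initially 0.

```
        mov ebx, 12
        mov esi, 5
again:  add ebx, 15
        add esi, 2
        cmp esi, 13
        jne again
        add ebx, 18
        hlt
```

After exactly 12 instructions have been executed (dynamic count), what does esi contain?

after mov ebx, 12: ebx=12
after mov esi, 5: esi=5
after add ebx, 15: ebx=12+15=27
after add esi, 2: esi=5+2=7
cmp esi, 13  (cmp 7,13)
jne again: taken
after add ebx, 15: ebx=27+15=42
after add esi, 2: esi=7+2=9
cmp esi, 13  (cmp 9,13)
jne again: taken
after add ebx, 15: ebx=42+15=57
after add esi, 2: esi=9+2=11
After step 12: esi = 11.

11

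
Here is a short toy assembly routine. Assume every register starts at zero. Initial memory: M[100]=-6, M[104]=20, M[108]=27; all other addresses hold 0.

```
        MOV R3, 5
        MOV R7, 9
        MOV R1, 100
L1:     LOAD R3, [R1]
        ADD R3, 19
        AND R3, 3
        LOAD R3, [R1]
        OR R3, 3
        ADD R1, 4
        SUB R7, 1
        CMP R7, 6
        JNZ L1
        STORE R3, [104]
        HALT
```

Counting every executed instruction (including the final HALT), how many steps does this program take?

32

after MOV R3, 5: R3=5
after MOV R7, 9: R7=9
after MOV R1, 100: R1=100
after LOAD R3, [R1]: R3=M[100]=-6
after ADD R3, 19: R3=(-6)+19=13
after AND R3, 3: R3=13&3=1
after LOAD R3, [R1]: R3=M[100]=-6
after OR R3, 3: R3=(-6)|3=-5
after ADD R1, 4: R1=100+4=104
after SUB R7, 1: R7=9-1=8
CMP R7, 6  (cmp 8,6)
JNZ L1: taken
after LOAD R3, [R1]: R3=M[104]=20
after ADD R3, 19: R3=20+19=39
after AND R3, 3: R3=39&3=3
after LOAD R3, [R1]: R3=M[104]=20
after OR R3, 3: R3=20|3=23
after ADD R1, 4: R1=104+4=108
after SUB R7, 1: R7=8-1=7
CMP R7, 6  (cmp 7,6)
JNZ L1: taken
after LOAD R3, [R1]: R3=M[108]=27
after ADD R3, 19: R3=27+19=46
after AND R3, 3: R3=46&3=2
after LOAD R3, [R1]: R3=M[108]=27
after OR R3, 3: R3=27|3=27
after ADD R1, 4: R1=108+4=112
after SUB R7, 1: R7=7-1=6
CMP R7, 6  (cmp 6,6)
JNZ L1: not taken
STORE R3, [104] → M[104]=27
halt.
Total executed instructions: 32.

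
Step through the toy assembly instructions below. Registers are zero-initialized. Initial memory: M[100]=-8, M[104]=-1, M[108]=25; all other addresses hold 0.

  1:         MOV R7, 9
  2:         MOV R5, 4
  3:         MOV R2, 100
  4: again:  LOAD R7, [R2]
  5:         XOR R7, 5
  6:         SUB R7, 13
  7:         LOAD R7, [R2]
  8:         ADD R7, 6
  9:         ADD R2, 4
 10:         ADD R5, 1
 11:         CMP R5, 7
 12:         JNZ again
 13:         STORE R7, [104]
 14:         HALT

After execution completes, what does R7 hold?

31

MOV R7, 9 → R7=9
MOV R5, 4 → R5=4
MOV R2, 100 → R2=100
LOAD R7, [R2] → R7=M[100]=-8
XOR R7, 5 → R7=(-8)^5=-3
SUB R7, 13 → R7=(-3)-13=-16
LOAD R7, [R2] → R7=M[100]=-8
ADD R7, 6 → R7=(-8)+6=-2
ADD R2, 4 → R2=100+4=104
ADD R5, 1 → R5=4+1=5
CMP R5, 7  (cmp 5,7)
JNZ again: taken
LOAD R7, [R2] → R7=M[104]=-1
XOR R7, 5 → R7=(-1)^5=-6
SUB R7, 13 → R7=(-6)-13=-19
LOAD R7, [R2] → R7=M[104]=-1
ADD R7, 6 → R7=(-1)+6=5
ADD R2, 4 → R2=104+4=108
ADD R5, 1 → R5=5+1=6
CMP R5, 7  (cmp 6,7)
JNZ again: taken
LOAD R7, [R2] → R7=M[108]=25
XOR R7, 5 → R7=25^5=28
SUB R7, 13 → R7=28-13=15
LOAD R7, [R2] → R7=M[108]=25
ADD R7, 6 → R7=25+6=31
ADD R2, 4 → R2=108+4=112
ADD R5, 1 → R5=6+1=7
CMP R5, 7  (cmp 7,7)
JNZ again: not taken
STORE R7, [104] → M[104]=31
halt.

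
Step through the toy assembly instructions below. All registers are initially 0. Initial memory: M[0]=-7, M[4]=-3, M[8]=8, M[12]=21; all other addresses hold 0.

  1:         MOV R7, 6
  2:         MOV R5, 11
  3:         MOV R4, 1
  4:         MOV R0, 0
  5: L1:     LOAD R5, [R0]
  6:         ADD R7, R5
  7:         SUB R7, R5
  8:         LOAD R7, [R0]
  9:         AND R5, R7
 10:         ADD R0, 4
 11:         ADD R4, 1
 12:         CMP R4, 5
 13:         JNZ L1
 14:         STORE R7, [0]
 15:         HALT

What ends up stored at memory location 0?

after MOV R7, 6: R7=6
after MOV R5, 11: R5=11
after MOV R4, 1: R4=1
after MOV R0, 0: R0=0
after LOAD R5, [R0]: R5=M[0]=-7
after ADD R7, R5: R7=6+(-7)=-1
after SUB R7, R5: R7=(-1)-(-7)=6
after LOAD R7, [R0]: R7=M[0]=-7
after AND R5, R7: R5=(-7)&(-7)=-7
after ADD R0, 4: R0=0+4=4
after ADD R4, 1: R4=1+1=2
CMP R4, 5  (cmp 2,5)
JNZ L1: taken
after LOAD R5, [R0]: R5=M[4]=-3
after ADD R7, R5: R7=(-7)+(-3)=-10
after SUB R7, R5: R7=(-10)-(-3)=-7
after LOAD R7, [R0]: R7=M[4]=-3
after AND R5, R7: R5=(-3)&(-3)=-3
after ADD R0, 4: R0=4+4=8
after ADD R4, 1: R4=2+1=3
CMP R4, 5  (cmp 3,5)
JNZ L1: taken
after LOAD R5, [R0]: R5=M[8]=8
after ADD R7, R5: R7=(-3)+8=5
after SUB R7, R5: R7=5-8=-3
after LOAD R7, [R0]: R7=M[8]=8
after AND R5, R7: R5=8&8=8
after ADD R0, 4: R0=8+4=12
after ADD R4, 1: R4=3+1=4
CMP R4, 5  (cmp 4,5)
JNZ L1: taken
after LOAD R5, [R0]: R5=M[12]=21
after ADD R7, R5: R7=8+21=29
after SUB R7, R5: R7=29-21=8
after LOAD R7, [R0]: R7=M[12]=21
after AND R5, R7: R5=21&21=21
after ADD R0, 4: R0=12+4=16
after ADD R4, 1: R4=4+1=5
CMP R4, 5  (cmp 5,5)
JNZ L1: not taken
STORE R7, [0] → M[0]=21
halt.

21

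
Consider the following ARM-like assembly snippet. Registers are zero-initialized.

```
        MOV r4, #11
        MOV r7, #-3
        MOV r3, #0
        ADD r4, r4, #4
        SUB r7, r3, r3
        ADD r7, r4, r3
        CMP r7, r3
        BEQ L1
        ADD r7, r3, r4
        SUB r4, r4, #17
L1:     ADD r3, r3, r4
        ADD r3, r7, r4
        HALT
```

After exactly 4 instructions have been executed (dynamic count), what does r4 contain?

r4=11
r7=-3
r3=0
r4=11+4=15
After step 4: r4 = 15.

15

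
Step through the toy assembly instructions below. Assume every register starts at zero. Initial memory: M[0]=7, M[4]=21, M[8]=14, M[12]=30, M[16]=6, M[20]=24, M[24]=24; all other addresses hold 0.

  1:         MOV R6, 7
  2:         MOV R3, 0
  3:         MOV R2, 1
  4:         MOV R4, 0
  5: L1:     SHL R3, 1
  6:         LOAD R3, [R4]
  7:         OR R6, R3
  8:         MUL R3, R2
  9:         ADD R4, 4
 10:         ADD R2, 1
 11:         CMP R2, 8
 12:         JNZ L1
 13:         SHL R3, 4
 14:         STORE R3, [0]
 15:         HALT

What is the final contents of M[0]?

after MOV R6, 7: R6=7
after MOV R3, 0: R3=0
after MOV R2, 1: R2=1
after MOV R4, 0: R4=0
after SHL R3, 1: R3=0<<1=0
after LOAD R3, [R4]: R3=M[0]=7
after OR R6, R3: R6=7|7=7
after MUL R3, R2: R3=7*1=7
after ADD R4, 4: R4=0+4=4
after ADD R2, 1: R2=1+1=2
CMP R2, 8  (cmp 2,8)
JNZ L1: taken
after SHL R3, 1: R3=7<<1=14
after LOAD R3, [R4]: R3=M[4]=21
after OR R6, R3: R6=7|21=23
after MUL R3, R2: R3=21*2=42
after ADD R4, 4: R4=4+4=8
after ADD R2, 1: R2=2+1=3
CMP R2, 8  (cmp 3,8)
JNZ L1: taken
after SHL R3, 1: R3=42<<1=84
after LOAD R3, [R4]: R3=M[8]=14
after OR R6, R3: R6=23|14=31
after MUL R3, R2: R3=14*3=42
after ADD R4, 4: R4=8+4=12
after ADD R2, 1: R2=3+1=4
CMP R2, 8  (cmp 4,8)
JNZ L1: taken
after SHL R3, 1: R3=42<<1=84
after LOAD R3, [R4]: R3=M[12]=30
after OR R6, R3: R6=31|30=31
after MUL R3, R2: R3=30*4=120
after ADD R4, 4: R4=12+4=16
after ADD R2, 1: R2=4+1=5
CMP R2, 8  (cmp 5,8)
JNZ L1: taken
after SHL R3, 1: R3=120<<1=240
after LOAD R3, [R4]: R3=M[16]=6
after OR R6, R3: R6=31|6=31
after MUL R3, R2: R3=6*5=30
after ADD R4, 4: R4=16+4=20
after ADD R2, 1: R2=5+1=6
CMP R2, 8  (cmp 6,8)
JNZ L1: taken
after SHL R3, 1: R3=30<<1=60
after LOAD R3, [R4]: R3=M[20]=24
after OR R6, R3: R6=31|24=31
after MUL R3, R2: R3=24*6=144
after ADD R4, 4: R4=20+4=24
after ADD R2, 1: R2=6+1=7
CMP R2, 8  (cmp 7,8)
JNZ L1: taken
after SHL R3, 1: R3=144<<1=288
after LOAD R3, [R4]: R3=M[24]=24
after OR R6, R3: R6=31|24=31
after MUL R3, R2: R3=24*7=168
after ADD R4, 4: R4=24+4=28
after ADD R2, 1: R2=7+1=8
CMP R2, 8  (cmp 8,8)
JNZ L1: not taken
after SHL R3, 4: R3=168<<4=2688
STORE R3, [0] → M[0]=2688
halt.

2688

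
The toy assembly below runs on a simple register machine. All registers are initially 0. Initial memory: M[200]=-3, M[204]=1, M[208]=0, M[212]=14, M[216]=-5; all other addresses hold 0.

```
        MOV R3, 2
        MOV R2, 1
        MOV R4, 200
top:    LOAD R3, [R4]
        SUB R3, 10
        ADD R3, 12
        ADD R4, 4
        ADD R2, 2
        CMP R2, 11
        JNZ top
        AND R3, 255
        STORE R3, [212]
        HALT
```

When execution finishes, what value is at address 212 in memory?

253

R3=2
R2=1
R4=200
R3=M[200]=-3
R3=(-3)-10=-13
R3=(-13)+12=-1
R4=200+4=204
R2=1+2=3
CMP R2, 11  (cmp 3,11)
JNZ top: taken
R3=M[204]=1
R3=1-10=-9
R3=(-9)+12=3
R4=204+4=208
R2=3+2=5
CMP R2, 11  (cmp 5,11)
JNZ top: taken
R3=M[208]=0
R3=0-10=-10
R3=(-10)+12=2
R4=208+4=212
R2=5+2=7
CMP R2, 11  (cmp 7,11)
JNZ top: taken
R3=M[212]=14
R3=14-10=4
R3=4+12=16
R4=212+4=216
R2=7+2=9
CMP R2, 11  (cmp 9,11)
JNZ top: taken
R3=M[216]=-5
R3=(-5)-10=-15
R3=(-15)+12=-3
R4=216+4=220
R2=9+2=11
CMP R2, 11  (cmp 11,11)
JNZ top: not taken
R3=(-3)&255=253
STORE R3, [212] → M[212]=253
halt.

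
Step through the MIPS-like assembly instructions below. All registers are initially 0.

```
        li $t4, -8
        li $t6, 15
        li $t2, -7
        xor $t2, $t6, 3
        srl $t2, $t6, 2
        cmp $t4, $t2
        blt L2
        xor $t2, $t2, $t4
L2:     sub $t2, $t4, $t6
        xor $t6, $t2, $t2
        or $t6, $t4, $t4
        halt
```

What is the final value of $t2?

$t4=-8
$t6=15
$t2=-7
$t2=15^3=12
$t2=15>>2=3
cmp $t4, $t2  (cmp -8,3)
blt L2: taken
$t2=(-8)-15=-23
$t6=(-23)^(-23)=0
$t6=(-8)|(-8)=-8
halt.

-23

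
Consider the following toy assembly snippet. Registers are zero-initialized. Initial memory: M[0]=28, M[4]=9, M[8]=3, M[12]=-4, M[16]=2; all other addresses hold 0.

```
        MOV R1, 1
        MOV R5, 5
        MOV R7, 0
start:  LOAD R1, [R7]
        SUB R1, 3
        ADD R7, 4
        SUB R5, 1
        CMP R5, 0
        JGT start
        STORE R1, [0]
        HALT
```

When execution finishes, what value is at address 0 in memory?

after MOV R1, 1: R1=1
after MOV R5, 5: R5=5
after MOV R7, 0: R7=0
after LOAD R1, [R7]: R1=M[0]=28
after SUB R1, 3: R1=28-3=25
after ADD R7, 4: R7=0+4=4
after SUB R5, 1: R5=5-1=4
CMP R5, 0  (cmp 4,0)
JGT start: taken
after LOAD R1, [R7]: R1=M[4]=9
after SUB R1, 3: R1=9-3=6
after ADD R7, 4: R7=4+4=8
after SUB R5, 1: R5=4-1=3
CMP R5, 0  (cmp 3,0)
JGT start: taken
after LOAD R1, [R7]: R1=M[8]=3
after SUB R1, 3: R1=3-3=0
after ADD R7, 4: R7=8+4=12
after SUB R5, 1: R5=3-1=2
CMP R5, 0  (cmp 2,0)
JGT start: taken
after LOAD R1, [R7]: R1=M[12]=-4
after SUB R1, 3: R1=(-4)-3=-7
after ADD R7, 4: R7=12+4=16
after SUB R5, 1: R5=2-1=1
CMP R5, 0  (cmp 1,0)
JGT start: taken
after LOAD R1, [R7]: R1=M[16]=2
after SUB R1, 3: R1=2-3=-1
after ADD R7, 4: R7=16+4=20
after SUB R5, 1: R5=1-1=0
CMP R5, 0  (cmp 0,0)
JGT start: not taken
STORE R1, [0] → M[0]=-1
halt.

-1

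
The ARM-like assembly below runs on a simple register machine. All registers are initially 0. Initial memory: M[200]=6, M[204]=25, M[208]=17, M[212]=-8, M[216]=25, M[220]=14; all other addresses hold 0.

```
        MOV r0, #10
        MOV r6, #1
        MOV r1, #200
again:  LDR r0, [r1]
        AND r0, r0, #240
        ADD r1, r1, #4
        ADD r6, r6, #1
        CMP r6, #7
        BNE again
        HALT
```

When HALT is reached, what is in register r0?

MOV r0, #10 → r0=10
MOV r6, #1 → r6=1
MOV r1, #200 → r1=200
LDR r0, [r1] → r0=M[200]=6
AND r0, r0, #240 → r0=6&240=0
ADD r1, r1, #4 → r1=200+4=204
ADD r6, r6, #1 → r6=1+1=2
CMP r6, #7  (cmp 2,7)
BNE again: taken
LDR r0, [r1] → r0=M[204]=25
AND r0, r0, #240 → r0=25&240=16
ADD r1, r1, #4 → r1=204+4=208
ADD r6, r6, #1 → r6=2+1=3
CMP r6, #7  (cmp 3,7)
BNE again: taken
LDR r0, [r1] → r0=M[208]=17
AND r0, r0, #240 → r0=17&240=16
ADD r1, r1, #4 → r1=208+4=212
ADD r6, r6, #1 → r6=3+1=4
CMP r6, #7  (cmp 4,7)
BNE again: taken
LDR r0, [r1] → r0=M[212]=-8
AND r0, r0, #240 → r0=(-8)&240=240
ADD r1, r1, #4 → r1=212+4=216
ADD r6, r6, #1 → r6=4+1=5
CMP r6, #7  (cmp 5,7)
BNE again: taken
LDR r0, [r1] → r0=M[216]=25
AND r0, r0, #240 → r0=25&240=16
ADD r1, r1, #4 → r1=216+4=220
ADD r6, r6, #1 → r6=5+1=6
CMP r6, #7  (cmp 6,7)
BNE again: taken
LDR r0, [r1] → r0=M[220]=14
AND r0, r0, #240 → r0=14&240=0
ADD r1, r1, #4 → r1=220+4=224
ADD r6, r6, #1 → r6=6+1=7
CMP r6, #7  (cmp 7,7)
BNE again: not taken
halt.

0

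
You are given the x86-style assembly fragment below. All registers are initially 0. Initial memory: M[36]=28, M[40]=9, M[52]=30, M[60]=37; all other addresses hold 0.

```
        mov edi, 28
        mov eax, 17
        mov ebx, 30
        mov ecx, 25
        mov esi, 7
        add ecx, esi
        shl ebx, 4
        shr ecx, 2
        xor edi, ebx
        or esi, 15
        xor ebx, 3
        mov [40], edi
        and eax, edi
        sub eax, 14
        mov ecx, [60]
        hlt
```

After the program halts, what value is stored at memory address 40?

edi=28
eax=17
ebx=30
ecx=25
esi=7
ecx=25+7=32
ebx=30<<4=480
ecx=32>>2=8
edi=28^480=508
esi=7|15=15
ebx=480^3=483
mov [40], edi → M[40]=508
eax=17&508=16
eax=16-14=2
ecx=M[60]=37
halt.

508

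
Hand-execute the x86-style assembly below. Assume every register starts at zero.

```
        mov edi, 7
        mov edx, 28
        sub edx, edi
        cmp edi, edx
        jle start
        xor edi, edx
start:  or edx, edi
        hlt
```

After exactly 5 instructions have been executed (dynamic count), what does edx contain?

after mov edi, 7: edi=7
after mov edx, 28: edx=28
after sub edx, edi: edx=28-7=21
cmp edi, edx  (cmp 7,21)
jle start: taken
After step 5: edx = 21.

21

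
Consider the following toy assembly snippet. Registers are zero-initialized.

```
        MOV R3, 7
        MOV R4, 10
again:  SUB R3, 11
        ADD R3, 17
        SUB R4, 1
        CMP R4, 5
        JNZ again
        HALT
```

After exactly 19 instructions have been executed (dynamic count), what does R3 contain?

31

after MOV R3, 7: R3=7
after MOV R4, 10: R4=10
after SUB R3, 11: R3=7-11=-4
after ADD R3, 17: R3=(-4)+17=13
after SUB R4, 1: R4=10-1=9
CMP R4, 5  (cmp 9,5)
JNZ again: taken
after SUB R3, 11: R3=13-11=2
after ADD R3, 17: R3=2+17=19
after SUB R4, 1: R4=9-1=8
CMP R4, 5  (cmp 8,5)
JNZ again: taken
after SUB R3, 11: R3=19-11=8
after ADD R3, 17: R3=8+17=25
after SUB R4, 1: R4=8-1=7
CMP R4, 5  (cmp 7,5)
JNZ again: taken
after SUB R3, 11: R3=25-11=14
after ADD R3, 17: R3=14+17=31
After step 19: R3 = 31.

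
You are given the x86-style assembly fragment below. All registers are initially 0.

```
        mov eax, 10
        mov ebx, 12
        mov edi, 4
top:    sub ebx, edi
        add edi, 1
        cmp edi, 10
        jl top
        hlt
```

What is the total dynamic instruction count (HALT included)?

eax=10
ebx=12
edi=4
ebx=12-4=8
edi=4+1=5
cmp edi, 10  (cmp 5,10)
jl top: taken
ebx=8-5=3
edi=5+1=6
cmp edi, 10  (cmp 6,10)
jl top: taken
ebx=3-6=-3
edi=6+1=7
cmp edi, 10  (cmp 7,10)
jl top: taken
ebx=(-3)-7=-10
edi=7+1=8
cmp edi, 10  (cmp 8,10)
jl top: taken
ebx=(-10)-8=-18
edi=8+1=9
cmp edi, 10  (cmp 9,10)
jl top: taken
ebx=(-18)-9=-27
edi=9+1=10
cmp edi, 10  (cmp 10,10)
jl top: not taken
halt.
Total executed instructions: 28.

28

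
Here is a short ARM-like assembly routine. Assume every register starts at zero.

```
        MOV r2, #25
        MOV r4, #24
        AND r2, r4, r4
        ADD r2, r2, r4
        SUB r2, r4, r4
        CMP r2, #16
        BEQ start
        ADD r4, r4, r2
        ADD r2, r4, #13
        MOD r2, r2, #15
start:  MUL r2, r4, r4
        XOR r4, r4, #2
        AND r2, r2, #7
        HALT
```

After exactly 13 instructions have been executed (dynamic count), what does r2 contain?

0

after MOV r2, #25: r2=25
after MOV r4, #24: r4=24
after AND r2, r4, r4: r2=24&24=24
after ADD r2, r2, r4: r2=24+24=48
after SUB r2, r4, r4: r2=24-24=0
CMP r2, #16  (cmp 0,16)
BEQ start: not taken
after ADD r4, r4, r2: r4=24+0=24
after ADD r2, r4, #13: r2=24+13=37
after MOD r2, r2, #15: r2=37%15=7
after MUL r2, r4, r4: r2=24*24=576
after XOR r4, r4, #2: r4=24^2=26
after AND r2, r2, #7: r2=576&7=0
After step 13: r2 = 0.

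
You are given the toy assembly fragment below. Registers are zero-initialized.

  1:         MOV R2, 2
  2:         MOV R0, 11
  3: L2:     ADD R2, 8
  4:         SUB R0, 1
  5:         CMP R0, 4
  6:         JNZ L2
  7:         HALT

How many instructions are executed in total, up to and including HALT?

31

MOV R2, 2 → R2=2
MOV R0, 11 → R0=11
ADD R2, 8 → R2=2+8=10
SUB R0, 1 → R0=11-1=10
CMP R0, 4  (cmp 10,4)
JNZ L2: taken
ADD R2, 8 → R2=10+8=18
SUB R0, 1 → R0=10-1=9
CMP R0, 4  (cmp 9,4)
JNZ L2: taken
ADD R2, 8 → R2=18+8=26
SUB R0, 1 → R0=9-1=8
CMP R0, 4  (cmp 8,4)
JNZ L2: taken
ADD R2, 8 → R2=26+8=34
SUB R0, 1 → R0=8-1=7
CMP R0, 4  (cmp 7,4)
JNZ L2: taken
ADD R2, 8 → R2=34+8=42
SUB R0, 1 → R0=7-1=6
CMP R0, 4  (cmp 6,4)
JNZ L2: taken
ADD R2, 8 → R2=42+8=50
SUB R0, 1 → R0=6-1=5
CMP R0, 4  (cmp 5,4)
JNZ L2: taken
ADD R2, 8 → R2=50+8=58
SUB R0, 1 → R0=5-1=4
CMP R0, 4  (cmp 4,4)
JNZ L2: not taken
halt.
Total executed instructions: 31.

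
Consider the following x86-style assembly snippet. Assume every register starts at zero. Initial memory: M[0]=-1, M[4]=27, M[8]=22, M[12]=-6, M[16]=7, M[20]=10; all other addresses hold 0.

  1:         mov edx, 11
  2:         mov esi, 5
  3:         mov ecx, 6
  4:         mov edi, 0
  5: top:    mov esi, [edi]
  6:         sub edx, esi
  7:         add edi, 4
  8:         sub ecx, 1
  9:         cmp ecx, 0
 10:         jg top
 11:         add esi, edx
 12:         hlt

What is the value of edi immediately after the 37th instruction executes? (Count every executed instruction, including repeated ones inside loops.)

mov edx, 11 → edx=11
mov esi, 5 → esi=5
mov ecx, 6 → ecx=6
mov edi, 0 → edi=0
mov esi, [edi] → esi=M[0]=-1
sub edx, esi → edx=11-(-1)=12
add edi, 4 → edi=0+4=4
sub ecx, 1 → ecx=6-1=5
cmp ecx, 0  (cmp 5,0)
jg top: taken
mov esi, [edi] → esi=M[4]=27
sub edx, esi → edx=12-27=-15
add edi, 4 → edi=4+4=8
sub ecx, 1 → ecx=5-1=4
cmp ecx, 0  (cmp 4,0)
jg top: taken
mov esi, [edi] → esi=M[8]=22
sub edx, esi → edx=(-15)-22=-37
add edi, 4 → edi=8+4=12
sub ecx, 1 → ecx=4-1=3
cmp ecx, 0  (cmp 3,0)
jg top: taken
mov esi, [edi] → esi=M[12]=-6
sub edx, esi → edx=(-37)-(-6)=-31
add edi, 4 → edi=12+4=16
sub ecx, 1 → ecx=3-1=2
cmp ecx, 0  (cmp 2,0)
jg top: taken
mov esi, [edi] → esi=M[16]=7
sub edx, esi → edx=(-31)-7=-38
add edi, 4 → edi=16+4=20
sub ecx, 1 → ecx=2-1=1
cmp ecx, 0  (cmp 1,0)
jg top: taken
mov esi, [edi] → esi=M[20]=10
sub edx, esi → edx=(-38)-10=-48
add edi, 4 → edi=20+4=24
After step 37: edi = 24.

24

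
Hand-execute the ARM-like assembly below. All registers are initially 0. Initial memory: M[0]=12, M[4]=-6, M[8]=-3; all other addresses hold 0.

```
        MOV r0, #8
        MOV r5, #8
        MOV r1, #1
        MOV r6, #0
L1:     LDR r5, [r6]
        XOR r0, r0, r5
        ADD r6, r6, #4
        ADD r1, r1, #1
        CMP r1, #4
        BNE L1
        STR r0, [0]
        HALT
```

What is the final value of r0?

3

r0=8
r5=8
r1=1
r6=0
r5=M[0]=12
r0=8^12=4
r6=0+4=4
r1=1+1=2
CMP r1, #4  (cmp 2,4)
BNE L1: taken
r5=M[4]=-6
r0=4^(-6)=-2
r6=4+4=8
r1=2+1=3
CMP r1, #4  (cmp 3,4)
BNE L1: taken
r5=M[8]=-3
r0=(-2)^(-3)=3
r6=8+4=12
r1=3+1=4
CMP r1, #4  (cmp 4,4)
BNE L1: not taken
STR r0, [0] → M[0]=3
halt.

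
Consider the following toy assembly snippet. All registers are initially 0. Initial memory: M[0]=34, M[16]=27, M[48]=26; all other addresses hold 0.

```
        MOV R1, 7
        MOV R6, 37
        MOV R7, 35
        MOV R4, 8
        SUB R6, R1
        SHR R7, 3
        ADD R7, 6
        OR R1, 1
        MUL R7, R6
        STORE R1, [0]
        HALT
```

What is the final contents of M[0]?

7

after MOV R1, 7: R1=7
after MOV R6, 37: R6=37
after MOV R7, 35: R7=35
after MOV R4, 8: R4=8
after SUB R6, R1: R6=37-7=30
after SHR R7, 3: R7=35>>3=4
after ADD R7, 6: R7=4+6=10
after OR R1, 1: R1=7|1=7
after MUL R7, R6: R7=10*30=300
STORE R1, [0] → M[0]=7
halt.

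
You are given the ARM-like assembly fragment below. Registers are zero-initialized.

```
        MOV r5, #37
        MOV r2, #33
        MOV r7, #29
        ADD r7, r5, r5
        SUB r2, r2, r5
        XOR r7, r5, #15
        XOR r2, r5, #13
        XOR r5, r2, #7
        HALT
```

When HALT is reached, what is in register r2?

r5=37
r2=33
r7=29
r7=37+37=74
r2=33-37=-4
r7=37^15=42
r2=37^13=40
r5=40^7=47
halt.

40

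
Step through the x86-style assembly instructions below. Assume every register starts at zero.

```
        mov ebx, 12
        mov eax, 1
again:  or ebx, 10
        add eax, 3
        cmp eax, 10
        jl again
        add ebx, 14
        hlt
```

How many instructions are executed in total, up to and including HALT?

16

after mov ebx, 12: ebx=12
after mov eax, 1: eax=1
after or ebx, 10: ebx=12|10=14
after add eax, 3: eax=1+3=4
cmp eax, 10  (cmp 4,10)
jl again: taken
after or ebx, 10: ebx=14|10=14
after add eax, 3: eax=4+3=7
cmp eax, 10  (cmp 7,10)
jl again: taken
after or ebx, 10: ebx=14|10=14
after add eax, 3: eax=7+3=10
cmp eax, 10  (cmp 10,10)
jl again: not taken
after add ebx, 14: ebx=14+14=28
halt.
Total executed instructions: 16.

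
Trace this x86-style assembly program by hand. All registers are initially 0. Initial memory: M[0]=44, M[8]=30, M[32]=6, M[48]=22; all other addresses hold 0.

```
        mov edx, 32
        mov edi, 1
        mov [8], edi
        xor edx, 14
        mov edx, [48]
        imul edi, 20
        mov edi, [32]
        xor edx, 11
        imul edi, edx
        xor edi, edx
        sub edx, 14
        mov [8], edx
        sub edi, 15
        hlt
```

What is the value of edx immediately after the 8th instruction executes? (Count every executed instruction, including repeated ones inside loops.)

edx=32
edi=1
mov [8], edi → M[8]=1
edx=32^14=46
edx=M[48]=22
edi=1*20=20
edi=M[32]=6
edx=22^11=29
After step 8: edx = 29.

29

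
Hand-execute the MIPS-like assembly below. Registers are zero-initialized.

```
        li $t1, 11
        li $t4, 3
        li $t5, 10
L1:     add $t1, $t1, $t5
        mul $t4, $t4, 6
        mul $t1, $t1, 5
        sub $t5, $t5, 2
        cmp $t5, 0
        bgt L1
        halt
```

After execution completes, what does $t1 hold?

71485

li $t1, 11 → $t1=11
li $t4, 3 → $t4=3
li $t5, 10 → $t5=10
add $t1, $t1, $t5 → $t1=11+10=21
mul $t4, $t4, 6 → $t4=3*6=18
mul $t1, $t1, 5 → $t1=21*5=105
sub $t5, $t5, 2 → $t5=10-2=8
cmp $t5, 0  (cmp 8,0)
bgt L1: taken
add $t1, $t1, $t5 → $t1=105+8=113
mul $t4, $t4, 6 → $t4=18*6=108
mul $t1, $t1, 5 → $t1=113*5=565
sub $t5, $t5, 2 → $t5=8-2=6
cmp $t5, 0  (cmp 6,0)
bgt L1: taken
add $t1, $t1, $t5 → $t1=565+6=571
mul $t4, $t4, 6 → $t4=108*6=648
mul $t1, $t1, 5 → $t1=571*5=2855
sub $t5, $t5, 2 → $t5=6-2=4
cmp $t5, 0  (cmp 4,0)
bgt L1: taken
add $t1, $t1, $t5 → $t1=2855+4=2859
mul $t4, $t4, 6 → $t4=648*6=3888
mul $t1, $t1, 5 → $t1=2859*5=14295
sub $t5, $t5, 2 → $t5=4-2=2
cmp $t5, 0  (cmp 2,0)
bgt L1: taken
add $t1, $t1, $t5 → $t1=14295+2=14297
mul $t4, $t4, 6 → $t4=3888*6=23328
mul $t1, $t1, 5 → $t1=14297*5=71485
sub $t5, $t5, 2 → $t5=2-2=0
cmp $t5, 0  (cmp 0,0)
bgt L1: not taken
halt.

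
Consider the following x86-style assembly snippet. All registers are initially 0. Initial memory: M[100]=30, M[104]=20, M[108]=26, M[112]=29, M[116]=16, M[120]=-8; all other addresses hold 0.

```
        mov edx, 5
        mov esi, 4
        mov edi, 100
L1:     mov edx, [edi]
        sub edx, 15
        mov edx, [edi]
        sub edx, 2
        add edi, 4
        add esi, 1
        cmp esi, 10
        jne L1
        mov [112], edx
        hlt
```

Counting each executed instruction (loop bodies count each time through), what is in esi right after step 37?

8

after mov edx, 5: edx=5
after mov esi, 4: esi=4
after mov edi, 100: edi=100
after mov edx, [edi]: edx=M[100]=30
after sub edx, 15: edx=30-15=15
after mov edx, [edi]: edx=M[100]=30
after sub edx, 2: edx=30-2=28
after add edi, 4: edi=100+4=104
after add esi, 1: esi=4+1=5
cmp esi, 10  (cmp 5,10)
jne L1: taken
after mov edx, [edi]: edx=M[104]=20
after sub edx, 15: edx=20-15=5
after mov edx, [edi]: edx=M[104]=20
after sub edx, 2: edx=20-2=18
after add edi, 4: edi=104+4=108
after add esi, 1: esi=5+1=6
cmp esi, 10  (cmp 6,10)
jne L1: taken
after mov edx, [edi]: edx=M[108]=26
after sub edx, 15: edx=26-15=11
after mov edx, [edi]: edx=M[108]=26
after sub edx, 2: edx=26-2=24
after add edi, 4: edi=108+4=112
after add esi, 1: esi=6+1=7
cmp esi, 10  (cmp 7,10)
jne L1: taken
after mov edx, [edi]: edx=M[112]=29
after sub edx, 15: edx=29-15=14
after mov edx, [edi]: edx=M[112]=29
after sub edx, 2: edx=29-2=27
after add edi, 4: edi=112+4=116
after add esi, 1: esi=7+1=8
cmp esi, 10  (cmp 8,10)
jne L1: taken
after mov edx, [edi]: edx=M[116]=16
after sub edx, 15: edx=16-15=1
After step 37: esi = 8.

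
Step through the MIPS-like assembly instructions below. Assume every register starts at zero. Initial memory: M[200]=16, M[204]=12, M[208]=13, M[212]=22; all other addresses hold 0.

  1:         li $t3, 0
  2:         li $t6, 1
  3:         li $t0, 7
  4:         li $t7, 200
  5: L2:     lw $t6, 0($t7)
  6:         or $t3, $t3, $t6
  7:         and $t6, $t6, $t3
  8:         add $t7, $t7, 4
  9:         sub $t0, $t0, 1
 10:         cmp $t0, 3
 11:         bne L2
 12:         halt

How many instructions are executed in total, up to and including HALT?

li $t3, 0 → $t3=0
li $t6, 1 → $t6=1
li $t0, 7 → $t0=7
li $t7, 200 → $t7=200
lw $t6, 0($t7) → $t6=M[200]=16
or $t3, $t3, $t6 → $t3=0|16=16
and $t6, $t6, $t3 → $t6=16&16=16
add $t7, $t7, 4 → $t7=200+4=204
sub $t0, $t0, 1 → $t0=7-1=6
cmp $t0, 3  (cmp 6,3)
bne L2: taken
lw $t6, 0($t7) → $t6=M[204]=12
or $t3, $t3, $t6 → $t3=16|12=28
and $t6, $t6, $t3 → $t6=12&28=12
add $t7, $t7, 4 → $t7=204+4=208
sub $t0, $t0, 1 → $t0=6-1=5
cmp $t0, 3  (cmp 5,3)
bne L2: taken
lw $t6, 0($t7) → $t6=M[208]=13
or $t3, $t3, $t6 → $t3=28|13=29
and $t6, $t6, $t3 → $t6=13&29=13
add $t7, $t7, 4 → $t7=208+4=212
sub $t0, $t0, 1 → $t0=5-1=4
cmp $t0, 3  (cmp 4,3)
bne L2: taken
lw $t6, 0($t7) → $t6=M[212]=22
or $t3, $t3, $t6 → $t3=29|22=31
and $t6, $t6, $t3 → $t6=22&31=22
add $t7, $t7, 4 → $t7=212+4=216
sub $t0, $t0, 1 → $t0=4-1=3
cmp $t0, 3  (cmp 3,3)
bne L2: not taken
halt.
Total executed instructions: 33.

33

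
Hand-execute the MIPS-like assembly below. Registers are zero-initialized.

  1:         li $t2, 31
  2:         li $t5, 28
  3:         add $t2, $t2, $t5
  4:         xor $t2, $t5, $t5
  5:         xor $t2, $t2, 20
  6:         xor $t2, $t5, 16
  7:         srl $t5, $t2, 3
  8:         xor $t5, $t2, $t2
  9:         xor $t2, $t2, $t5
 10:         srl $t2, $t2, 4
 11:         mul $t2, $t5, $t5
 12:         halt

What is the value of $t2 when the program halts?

0

$t2=31
$t5=28
$t2=31+28=59
$t2=28^28=0
$t2=0^20=20
$t2=28^16=12
$t5=12>>3=1
$t5=12^12=0
$t2=12^0=12
$t2=12>>4=0
$t2=0*0=0
halt.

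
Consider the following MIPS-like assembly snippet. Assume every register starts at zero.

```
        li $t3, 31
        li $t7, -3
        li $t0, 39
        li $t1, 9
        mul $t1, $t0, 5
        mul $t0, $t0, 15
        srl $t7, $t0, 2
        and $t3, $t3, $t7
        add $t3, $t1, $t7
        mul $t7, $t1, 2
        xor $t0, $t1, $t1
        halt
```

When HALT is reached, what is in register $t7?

li $t3, 31 → $t3=31
li $t7, -3 → $t7=-3
li $t0, 39 → $t0=39
li $t1, 9 → $t1=9
mul $t1, $t0, 5 → $t1=39*5=195
mul $t0, $t0, 15 → $t0=39*15=585
srl $t7, $t0, 2 → $t7=585>>2=146
and $t3, $t3, $t7 → $t3=31&146=18
add $t3, $t1, $t7 → $t3=195+146=341
mul $t7, $t1, 2 → $t7=195*2=390
xor $t0, $t1, $t1 → $t0=195^195=0
halt.

390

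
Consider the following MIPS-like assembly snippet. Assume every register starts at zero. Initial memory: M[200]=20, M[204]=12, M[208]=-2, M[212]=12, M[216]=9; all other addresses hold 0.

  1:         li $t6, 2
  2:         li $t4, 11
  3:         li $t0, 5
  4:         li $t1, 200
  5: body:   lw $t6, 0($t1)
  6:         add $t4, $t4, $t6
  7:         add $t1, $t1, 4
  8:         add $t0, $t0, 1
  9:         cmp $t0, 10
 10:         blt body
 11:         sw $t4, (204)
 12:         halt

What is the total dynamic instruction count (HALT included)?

$t6=2
$t4=11
$t0=5
$t1=200
$t6=M[200]=20
$t4=11+20=31
$t1=200+4=204
$t0=5+1=6
cmp $t0, 10  (cmp 6,10)
blt body: taken
$t6=M[204]=12
$t4=31+12=43
$t1=204+4=208
$t0=6+1=7
cmp $t0, 10  (cmp 7,10)
blt body: taken
$t6=M[208]=-2
$t4=43+(-2)=41
$t1=208+4=212
$t0=7+1=8
cmp $t0, 10  (cmp 8,10)
blt body: taken
$t6=M[212]=12
$t4=41+12=53
$t1=212+4=216
$t0=8+1=9
cmp $t0, 10  (cmp 9,10)
blt body: taken
$t6=M[216]=9
$t4=53+9=62
$t1=216+4=220
$t0=9+1=10
cmp $t0, 10  (cmp 10,10)
blt body: not taken
sw $t4, (204) → M[204]=62
halt.
Total executed instructions: 36.

36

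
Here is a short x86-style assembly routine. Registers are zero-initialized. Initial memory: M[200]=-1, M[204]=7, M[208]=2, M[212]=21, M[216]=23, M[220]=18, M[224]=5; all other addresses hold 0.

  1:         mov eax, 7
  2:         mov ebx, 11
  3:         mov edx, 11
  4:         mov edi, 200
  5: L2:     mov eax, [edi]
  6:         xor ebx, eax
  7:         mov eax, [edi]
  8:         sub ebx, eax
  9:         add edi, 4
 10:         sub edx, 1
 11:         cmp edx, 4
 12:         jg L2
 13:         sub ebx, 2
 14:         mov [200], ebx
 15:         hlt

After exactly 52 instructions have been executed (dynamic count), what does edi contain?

after mov eax, 7: eax=7
after mov ebx, 11: ebx=11
after mov edx, 11: edx=11
after mov edi, 200: edi=200
after mov eax, [edi]: eax=M[200]=-1
after xor ebx, eax: ebx=11^(-1)=-12
after mov eax, [edi]: eax=M[200]=-1
after sub ebx, eax: ebx=(-12)-(-1)=-11
after add edi, 4: edi=200+4=204
after sub edx, 1: edx=11-1=10
cmp edx, 4  (cmp 10,4)
jg L2: taken
after mov eax, [edi]: eax=M[204]=7
after xor ebx, eax: ebx=(-11)^7=-14
after mov eax, [edi]: eax=M[204]=7
after sub ebx, eax: ebx=(-14)-7=-21
after add edi, 4: edi=204+4=208
after sub edx, 1: edx=10-1=9
cmp edx, 4  (cmp 9,4)
jg L2: taken
after mov eax, [edi]: eax=M[208]=2
after xor ebx, eax: ebx=(-21)^2=-23
after mov eax, [edi]: eax=M[208]=2
after sub ebx, eax: ebx=(-23)-2=-25
after add edi, 4: edi=208+4=212
after sub edx, 1: edx=9-1=8
cmp edx, 4  (cmp 8,4)
jg L2: taken
after mov eax, [edi]: eax=M[212]=21
after xor ebx, eax: ebx=(-25)^21=-14
after mov eax, [edi]: eax=M[212]=21
after sub ebx, eax: ebx=(-14)-21=-35
after add edi, 4: edi=212+4=216
after sub edx, 1: edx=8-1=7
cmp edx, 4  (cmp 7,4)
jg L2: taken
after mov eax, [edi]: eax=M[216]=23
after xor ebx, eax: ebx=(-35)^23=-54
after mov eax, [edi]: eax=M[216]=23
after sub ebx, eax: ebx=(-54)-23=-77
after add edi, 4: edi=216+4=220
after sub edx, 1: edx=7-1=6
cmp edx, 4  (cmp 6,4)
jg L2: taken
after mov eax, [edi]: eax=M[220]=18
after xor ebx, eax: ebx=(-77)^18=-95
after mov eax, [edi]: eax=M[220]=18
after sub ebx, eax: ebx=(-95)-18=-113
after add edi, 4: edi=220+4=224
after sub edx, 1: edx=6-1=5
cmp edx, 4  (cmp 5,4)
jg L2: taken
After step 52: edi = 224.

224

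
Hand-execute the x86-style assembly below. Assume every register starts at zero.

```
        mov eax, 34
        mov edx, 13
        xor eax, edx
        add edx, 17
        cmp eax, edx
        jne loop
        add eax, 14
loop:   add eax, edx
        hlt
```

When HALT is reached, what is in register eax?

77

after mov eax, 34: eax=34
after mov edx, 13: edx=13
after xor eax, edx: eax=34^13=47
after add edx, 17: edx=13+17=30
cmp eax, edx  (cmp 47,30)
jne loop: taken
after add eax, edx: eax=47+30=77
halt.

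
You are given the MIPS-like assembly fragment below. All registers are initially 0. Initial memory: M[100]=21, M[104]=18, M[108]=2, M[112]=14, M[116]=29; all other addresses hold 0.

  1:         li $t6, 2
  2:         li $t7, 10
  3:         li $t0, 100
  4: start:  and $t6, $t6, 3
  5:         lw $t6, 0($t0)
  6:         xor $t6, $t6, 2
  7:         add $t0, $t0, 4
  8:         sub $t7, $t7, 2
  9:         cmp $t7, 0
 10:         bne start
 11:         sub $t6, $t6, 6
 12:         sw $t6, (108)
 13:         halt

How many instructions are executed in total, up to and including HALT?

$t6=2
$t7=10
$t0=100
$t6=2&3=2
$t6=M[100]=21
$t6=21^2=23
$t0=100+4=104
$t7=10-2=8
cmp $t7, 0  (cmp 8,0)
bne start: taken
$t6=23&3=3
$t6=M[104]=18
$t6=18^2=16
$t0=104+4=108
$t7=8-2=6
cmp $t7, 0  (cmp 6,0)
bne start: taken
$t6=16&3=0
$t6=M[108]=2
$t6=2^2=0
$t0=108+4=112
$t7=6-2=4
cmp $t7, 0  (cmp 4,0)
bne start: taken
$t6=0&3=0
$t6=M[112]=14
$t6=14^2=12
$t0=112+4=116
$t7=4-2=2
cmp $t7, 0  (cmp 2,0)
bne start: taken
$t6=12&3=0
$t6=M[116]=29
$t6=29^2=31
$t0=116+4=120
$t7=2-2=0
cmp $t7, 0  (cmp 0,0)
bne start: not taken
$t6=31-6=25
sw $t6, (108) → M[108]=25
halt.
Total executed instructions: 41.

41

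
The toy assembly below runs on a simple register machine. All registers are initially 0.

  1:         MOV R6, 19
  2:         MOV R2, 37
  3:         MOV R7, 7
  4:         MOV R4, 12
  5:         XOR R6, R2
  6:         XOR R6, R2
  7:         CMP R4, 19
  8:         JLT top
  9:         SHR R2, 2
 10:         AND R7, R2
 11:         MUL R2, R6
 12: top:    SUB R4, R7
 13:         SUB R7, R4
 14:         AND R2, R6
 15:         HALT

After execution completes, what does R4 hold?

5

MOV R6, 19 → R6=19
MOV R2, 37 → R2=37
MOV R7, 7 → R7=7
MOV R4, 12 → R4=12
XOR R6, R2 → R6=19^37=54
XOR R6, R2 → R6=54^37=19
CMP R4, 19  (cmp 12,19)
JLT top: taken
SUB R4, R7 → R4=12-7=5
SUB R7, R4 → R7=7-5=2
AND R2, R6 → R2=37&19=1
halt.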